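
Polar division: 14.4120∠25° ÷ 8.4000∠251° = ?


r = 14.4120 / 8.4000 = 1.7157
theta = 25° - 251° = -226° = 134° (mod 360)

1.7157 cis(134°)


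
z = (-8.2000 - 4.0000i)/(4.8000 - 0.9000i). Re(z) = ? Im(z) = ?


Multiply by conjugate: (-8.2000 - 4.0000i)(4.8000 + 0.9000i) / (4.8^2 + (-0.9)^2)
Numerator real = -8.2*4.8 - (4)*(-0.9) = -35.76
Numerator imag = -4*4.8 - (-8.2)*(-0.9) = -26.58
Denominator = 23.85
Re(z) = -35.76/23.85 = -1.4994
Im(z) = -26.58/23.85 = -1.1145

Re(z) = -1.4994, Im(z) = -1.1145


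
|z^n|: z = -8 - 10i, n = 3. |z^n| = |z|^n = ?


|z| = sqrt(64+100) = sqrt(164) = 12.8062
|z^3| = |z|^3 = (sqrt(164))^3 = 164*sqrt(164)

|z^3| = 164*sqrt(164) ≈ 2100.2247


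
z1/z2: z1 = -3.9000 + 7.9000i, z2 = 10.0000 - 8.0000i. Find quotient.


Conjugate of z2 = 10.0000 + 8.0000i
Numerator: (-3.9000 + 7.9000i)(10.0000 + 8.0000i) = -102.2000 + 47.8000i
Denominator: 10^2 + (-8)^2 = 164
Result = (-102.2000 + 47.8000i)/164

-0.6232 + 0.2915i


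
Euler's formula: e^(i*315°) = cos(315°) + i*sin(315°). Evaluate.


cos(315°) = 0.7071
sin(315°) = -0.7071

e^(i*315°) = 0.7071 - 0.7071i


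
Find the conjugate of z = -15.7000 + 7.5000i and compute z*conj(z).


z_bar = -15.7000 - 7.5000i
z*z_bar = (-15.7)^2 + 7.5^2 = 246.49 + 56.25 = 302.74

z_bar = -15.7000 - 7.5000i, z*z_bar = 302.74


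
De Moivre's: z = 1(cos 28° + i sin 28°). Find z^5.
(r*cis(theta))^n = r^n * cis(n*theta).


r^5 = 1^5 = 1
n*theta = 5*28° = 140° = 140° (mod 360)
a = 1*cos(140°) = -0.7660
b = 1*sin(140°) = 0.6428

1 cis(140°) = -0.7660 + 0.6428i


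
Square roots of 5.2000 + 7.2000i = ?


|z| = sqrt(27.04+51.84) = 8.8814
sqrt((|z|+a)/2) = sqrt((8.8814+5.2)/2) = sqrt(7.0407) = 2.6534
sqrt((|z|-a)/2) = sqrt((8.8814-5.2)/2) = sqrt(1.8407) = 1.3567

±(2.6534 + 1.3567i) i.e. 2.6534 + 1.3567i and -2.6534 - 1.3567i


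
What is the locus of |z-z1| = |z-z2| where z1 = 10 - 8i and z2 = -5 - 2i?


Equal distances means the locus is the perpendicular bisector of z1 and z2.
Midpoint = ((10+(-5))/2, (-8+(-2))/2) = (2.5000, -5.0000)

Perpendicular bisector through (2.5000, -5.0000)


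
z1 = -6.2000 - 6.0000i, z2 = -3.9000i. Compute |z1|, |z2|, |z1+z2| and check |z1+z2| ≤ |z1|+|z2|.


|z1| = sqrt((-6.2)^2 + (-6)^2) = sqrt(74.44) = 8.6279
|z2| = sqrt(0^2 + (-3.9)^2) = sqrt(15.21) = 3.9000
z1+z2 = -6.2000 - 9.9000i
|z1+z2| = sqrt(136.45) = 11.6812
|z1|+|z2| = 8.6279 + 3.9000 = 12.5279

|z1+z2| = 11.6812 ≤ |z1|+|z2| = 12.5279 (verified)


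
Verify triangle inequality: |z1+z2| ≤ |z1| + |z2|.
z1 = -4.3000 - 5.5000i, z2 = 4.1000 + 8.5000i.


|z1| = sqrt((-4.3)^2 + (-5.5)^2) = sqrt(48.74) = 6.9814
|z2| = sqrt(4.1^2 + 8.5^2) = sqrt(89.06) = 9.4372
z1+z2 = -0.2000 + 3.0000i
|z1+z2| = sqrt(9.04) = 3.0067
|z1|+|z2| = 6.9814 + 9.4372 = 16.4186

|z1+z2| = 3.0067 ≤ |z1|+|z2| = 16.4186 (verified)


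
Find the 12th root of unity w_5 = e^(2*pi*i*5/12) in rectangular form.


Angle = 360*5/12 = 150°
a = cos(150°) = -0.8660
b = sin(150°) = 0.5000

-0.8660 + 0.5000i


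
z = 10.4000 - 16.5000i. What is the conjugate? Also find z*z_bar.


z_bar = 10.4000 + 16.5000i
z*z_bar = 10.4^2 + (-16.5)^2 = 108.16 + 272.25 = 380.41

z_bar = 10.4000 + 16.5000i, z*z_bar = 380.41


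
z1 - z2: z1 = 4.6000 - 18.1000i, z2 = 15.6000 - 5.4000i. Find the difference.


Real: 4.6 - 15.6 = -11
Imag: -18.1 + 5.4 = -12.7

-11.0000 - 12.7000i


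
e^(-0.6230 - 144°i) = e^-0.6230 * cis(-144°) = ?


e^-0.6230 = 0.5363
cos(-144°) = -0.809
sin(-144°) = -0.5878
Real = 0.5363*(-0.809) = -0.4339
Imag = 0.5363*(-0.5878) = -0.3152

-0.4339 - 0.3152i


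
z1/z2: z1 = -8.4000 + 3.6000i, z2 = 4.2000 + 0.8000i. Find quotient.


Conjugate of z2 = 4.2000 - 0.8000i
Numerator: (-8.4000 + 3.6000i)(4.2000 - 0.8000i) = -32.4000 + 21.8400i
Denominator: 4.2^2 + 0.8^2 = 18.28
Result = (-32.4000 + 21.8400i)/18.28

-1.7724 + 1.1947i


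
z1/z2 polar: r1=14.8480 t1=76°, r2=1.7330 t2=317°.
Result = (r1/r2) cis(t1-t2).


r = 14.8480 / 1.7330 = 8.5678
theta = 76° - 317° = -241° = 119° (mod 360)

8.5678 cis(119°)


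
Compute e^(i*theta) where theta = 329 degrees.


cos(329°) = 0.8572
sin(329°) = -0.5150

e^(i*329°) = 0.8572 - 0.5150i


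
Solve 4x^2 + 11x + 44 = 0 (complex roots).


disc = 11^2 - 4*4*44 = 121 - 704 = -583
sqrt(|disc|) = sqrt(583) = 24.1454
Real part = -11/(2*4) = -1.3750
Imag part = 24.1454/(2*4) = 3.0182

-1.3750 ± 3.0182i


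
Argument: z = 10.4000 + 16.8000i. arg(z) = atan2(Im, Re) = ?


Re = 10.4, Im = 16.8
arg = atan2(16.8, 10.4) = 58.2405 degrees

arg(z) = 58.2405 degrees


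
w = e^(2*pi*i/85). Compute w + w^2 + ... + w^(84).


With w = e^(2*pi*i/85), all 85 of the 85th roots of unity w^0 = 1, w, ..., w^(84) sum to 0: 1 + w + ... + w^(84) = (1 - w^85)/(1 - w) = 0 since w^85 = 1, w ≠ 1.
Removing the root 1: w + w^2 + ... + w^(84) = 0 - 1 = -1

Sum = -1


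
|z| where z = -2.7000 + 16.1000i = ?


|z| = sqrt((-2.7)^2 + 16.1^2) = sqrt(7.29 + 259.21) = sqrt(266.5) = 16.3248

|z| = 16.3248


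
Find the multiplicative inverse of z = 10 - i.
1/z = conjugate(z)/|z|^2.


|z|^2 = 100+1 = 101
1/z = (10 + 1i)/101

1/z = 0.0990 + 0.0099i


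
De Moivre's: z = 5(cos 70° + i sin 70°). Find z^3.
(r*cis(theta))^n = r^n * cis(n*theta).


r^3 = 5^3 = 125
n*theta = 3*70° = 210° = 210° (mod 360)
a = 125*cos(210°) = -108.2532
b = 125*sin(210°) = -62.5000

125 cis(210°) = -108.2532 - 62.5000i


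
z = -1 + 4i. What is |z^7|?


|z| = sqrt(1+16) = sqrt(17) = 4.1231
|z^7| = |z|^7 = (sqrt(17))^7 = 17^3 * sqrt(17) = 4913*sqrt(17)

|z^7| = 4913*sqrt(17) ≈ 20256.8179


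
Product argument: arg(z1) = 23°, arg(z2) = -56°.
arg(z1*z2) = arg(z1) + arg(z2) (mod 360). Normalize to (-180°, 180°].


arg(z1*z2) = 23° - 56° = -33°
Normalized to (-180°, 180°]: -33°

-33°


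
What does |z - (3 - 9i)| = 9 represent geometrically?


|z - z0| = r is a circle with center z0 and radius r.
Center = (3, -9), radius = 9

Circle with center (3, -9) and radius 9


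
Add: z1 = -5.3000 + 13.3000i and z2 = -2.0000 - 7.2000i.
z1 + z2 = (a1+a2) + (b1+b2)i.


Real: -5.3 - 2 = -7.3
Imag: 13.3 - 7.2 = 6.1

-7.3000 + 6.1000i


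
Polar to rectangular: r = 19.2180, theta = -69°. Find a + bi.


a = 19.2180*cos(-69°) = 19.2180*0.358368 = 6.8871
b = 19.2180*sin(-69°) = 19.2180*(-0.93358) = -17.9415

6.8871 - 17.9415i


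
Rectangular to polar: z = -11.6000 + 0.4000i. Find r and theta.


r = sqrt(134.56+0.16) = sqrt(134.72) = 11.6069
theta = atan2(0.4, -11.6) = 178.0251 degrees

r = 11.6069, theta = 178.0251 degrees


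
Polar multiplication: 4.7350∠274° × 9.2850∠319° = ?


r = 4.7350 * 9.2850 = 43.9645
theta = 274° + 319° = 593° = 233° (mod 360)

43.9645 cis(233°)


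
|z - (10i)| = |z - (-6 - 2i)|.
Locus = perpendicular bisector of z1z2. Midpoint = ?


Equal distances means the locus is the perpendicular bisector of z1 and z2.
Midpoint = ((0+(-6))/2, (10+(-2))/2) = (-3.0000, 4.0000)

Perpendicular bisector through (-3.0000, 4.0000)


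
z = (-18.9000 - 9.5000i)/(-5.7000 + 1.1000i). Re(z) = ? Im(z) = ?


Multiply by conjugate: (-18.9000 - 9.5000i)(-5.7000 - 1.1000i) / ((-5.7)^2 + 1.1^2)
Numerator real = -18.9*(-5.7) - (9.5)*1.1 = 97.28
Numerator imag = -9.5*(-5.7) - (-18.9)*1.1 = 74.94
Denominator = 33.7
Re(z) = 97.28/33.7 = 2.8866
Im(z) = 74.94/33.7 = 2.2237

Re(z) = 2.8866, Im(z) = 2.2237


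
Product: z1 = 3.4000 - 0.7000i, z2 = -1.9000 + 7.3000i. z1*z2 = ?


Real = 3.4*(-1.9) - (-0.7)*7.3 = -6.46 - (-5.11) = -1.35
Imag = 3.4*7.3 - (1.9)*(-0.7) = 24.82 + 1.33 = 26.15

-1.3500 + 26.1500i


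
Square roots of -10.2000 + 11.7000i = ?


|z| = sqrt(104.04+136.89) = 15.5219
sqrt((|z|+a)/2) = sqrt((15.5219+(-10.2))/2) = sqrt(2.6610) = 1.6312
sqrt((|z|-a)/2) = sqrt((15.5219-(-10.2))/2) = sqrt(12.8610) = 3.5862

±(1.6312 + 3.5862i) i.e. 1.6312 + 3.5862i and -1.6312 - 3.5862i


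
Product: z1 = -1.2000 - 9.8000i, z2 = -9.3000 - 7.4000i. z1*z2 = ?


Real = -1.2*(-9.3) - (-9.8)*(-7.4) = 11.16 - 72.52 = -61.36
Imag = -1.2*(-7.4) - (9.3)*(-9.8) = 8.88 + 91.14 = 100.02

-61.3600 + 100.0200i


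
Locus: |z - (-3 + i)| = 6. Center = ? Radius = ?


|z - z0| = r is a circle with center z0 and radius r.
Center = (-3, 1), radius = 6

Circle with center (-3, 1) and radius 6


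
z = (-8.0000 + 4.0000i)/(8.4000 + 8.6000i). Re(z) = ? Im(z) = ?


Multiply by conjugate: (-8.0000 + 4.0000i)(8.4000 - 8.6000i) / (8.4^2 + 8.6^2)
Numerator real = -8*8.4 + 4*8.6 = -32.8
Numerator imag = 4*8.4 - (-8)*8.6 = 102.4
Denominator = 144.52
Re(z) = -32.8/144.52 = -0.2270
Im(z) = 102.4/144.52 = 0.7086

Re(z) = -0.2270, Im(z) = 0.7086


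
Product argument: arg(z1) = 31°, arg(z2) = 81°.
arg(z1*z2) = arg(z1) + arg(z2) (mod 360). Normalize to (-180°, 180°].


arg(z1*z2) = 31° + 81° = 112°
Normalized to (-180°, 180°]: 112°

112°


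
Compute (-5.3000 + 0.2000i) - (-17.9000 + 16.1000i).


Real: -5.3 + 17.9 = 12.6
Imag: 0.2 - 16.1 = -15.9

12.6000 - 15.9000i


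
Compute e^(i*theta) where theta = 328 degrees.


cos(328°) = 0.8480
sin(328°) = -0.5299

e^(i*328°) = 0.8480 - 0.5299i


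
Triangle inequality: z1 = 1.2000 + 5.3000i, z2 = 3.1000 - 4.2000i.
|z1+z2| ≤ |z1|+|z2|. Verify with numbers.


|z1| = sqrt(1.2^2 + 5.3^2) = sqrt(29.53) = 5.4342
|z2| = sqrt(3.1^2 + (-4.2)^2) = sqrt(27.25) = 5.2202
z1+z2 = 4.3000 + 1.1000i
|z1+z2| = sqrt(19.7) = 4.4385
|z1|+|z2| = 5.4342 + 5.2202 = 10.6544

|z1+z2| = 4.4385 ≤ |z1|+|z2| = 10.6544 (verified)


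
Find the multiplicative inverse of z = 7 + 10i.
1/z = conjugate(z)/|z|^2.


|z|^2 = 49+100 = 149
1/z = (7 - 10i)/149

1/z = 0.0470 - 0.0671i


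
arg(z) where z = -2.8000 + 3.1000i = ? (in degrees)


Re = -2.8, Im = 3.1
arg = atan2(3.1, -2.8) = 132.0892 degrees

arg(z) = 132.0892 degrees


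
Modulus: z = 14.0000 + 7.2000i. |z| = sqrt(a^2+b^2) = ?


|z| = sqrt(14^2 + 7.2^2) = sqrt(196 + 51.84) = sqrt(247.84) = 15.7429

|z| = 15.7429


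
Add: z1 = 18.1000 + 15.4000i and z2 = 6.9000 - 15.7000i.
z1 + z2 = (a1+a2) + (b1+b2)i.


Real: 18.1 + 6.9 = 25
Imag: 15.4 - 15.7 = -0.3

25.0000 - 0.3000i


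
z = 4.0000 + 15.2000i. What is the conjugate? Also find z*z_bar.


z_bar = 4.0000 - 15.2000i
z*z_bar = 4^2 + 15.2^2 = 16 + 231.04 = 247.04

z_bar = 4.0000 - 15.2000i, z*z_bar = 247.04


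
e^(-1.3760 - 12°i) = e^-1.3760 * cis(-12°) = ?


e^-1.3760 = 0.2526
cos(-12°) = 0.9781
sin(-12°) = -0.2079
Real = 0.2526*0.9781 = 0.2471
Imag = 0.2526*(-0.2079) = -0.0525

0.2471 - 0.0525i


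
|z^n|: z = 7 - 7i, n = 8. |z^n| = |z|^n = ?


|z| = sqrt(49+49) = sqrt(98) = 9.8995
|z^8| = |z|^8 = (sqrt(98))^8 = 98^4 = 92236816

|z^8| = 92236816


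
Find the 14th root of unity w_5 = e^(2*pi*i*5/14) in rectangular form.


Angle = 360*5/14 = 128.5714°
a = cos(128.5714°) = -0.6235
b = sin(128.5714°) = 0.7818

-0.6235 + 0.7818i


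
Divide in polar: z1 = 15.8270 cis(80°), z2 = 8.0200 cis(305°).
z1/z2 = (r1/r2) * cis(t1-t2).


r = 15.8270 / 8.0200 = 1.9734
theta = 80° - 305° = -225° = 135° (mod 360)

1.9734 cis(135°)


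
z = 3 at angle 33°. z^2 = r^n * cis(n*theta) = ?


r^2 = 3^2 = 9
n*theta = 2*33° = 66° = 66° (mod 360)
a = 9*cos(66°) = 3.6606
b = 9*sin(66°) = 8.2219

9 cis(66°) = 3.6606 + 8.2219i


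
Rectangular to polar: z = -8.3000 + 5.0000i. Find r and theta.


r = sqrt(68.89+25) = sqrt(93.89) = 9.6897
theta = atan2(5, -8.3) = 148.9348 degrees

r = 9.6897, theta = 148.9348 degrees


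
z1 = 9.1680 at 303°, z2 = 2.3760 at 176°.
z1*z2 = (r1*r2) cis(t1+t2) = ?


r = 9.1680 * 2.3760 = 21.7832
theta = 303° + 176° = 479° = 119° (mod 360)

21.7832 cis(119°)


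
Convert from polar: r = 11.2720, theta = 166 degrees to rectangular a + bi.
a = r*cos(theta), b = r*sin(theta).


a = 11.2720*cos(166°) = 11.2720*(-0.9703) = -10.9372
b = 11.2720*sin(166°) = 11.2720*0.24192 = 2.7269

-10.9372 + 2.7269i


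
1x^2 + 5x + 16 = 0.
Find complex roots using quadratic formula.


disc = 5^2 - 4*1*16 = 25 - 64 = -39
sqrt(|disc|) = sqrt(39) = 6.2450
Real part = -5/(2*1) = -2.5000
Imag part = 6.2450/(2*1) = 3.1225

-2.5000 ± 3.1225i


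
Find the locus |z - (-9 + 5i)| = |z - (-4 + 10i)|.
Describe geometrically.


Equal distances means the locus is the perpendicular bisector of z1 and z2.
Midpoint = ((-9+(-4))/2, (5+10)/2) = (-6.5000, 7.5000)

Perpendicular bisector through (-6.5000, 7.5000)


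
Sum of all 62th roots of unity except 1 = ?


With w = e^(2*pi*i/62), all 62 of the 62th roots of unity w^0 = 1, w, ..., w^(61) sum to 0: 1 + w + ... + w^(61) = (1 - w^62)/(1 - w) = 0 since w^62 = 1, w ≠ 1.
Removing the root 1: w + w^2 + ... + w^(61) = 0 - 1 = -1

Sum = -1


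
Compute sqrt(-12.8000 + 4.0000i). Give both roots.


|z| = sqrt(163.84+16) = 13.4104
sqrt((|z|+a)/2) = sqrt((13.4104+(-12.8))/2) = sqrt(0.3052) = 0.5525
sqrt((|z|-a)/2) = sqrt((13.4104-(-12.8))/2) = sqrt(13.1052) = 3.6201

±(0.5525 + 3.6201i) i.e. 0.5525 + 3.6201i and -0.5525 - 3.6201i


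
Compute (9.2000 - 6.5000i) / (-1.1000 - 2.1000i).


Conjugate of z2 = -1.1000 + 2.1000i
Numerator: (9.2000 - 6.5000i)(-1.1000 + 2.1000i) = 3.5300 + 26.4700i
Denominator: (-1.1)^2 + (-2.1)^2 = 5.62
Result = (3.5300 + 26.4700i)/5.62

0.6281 + 4.7100i


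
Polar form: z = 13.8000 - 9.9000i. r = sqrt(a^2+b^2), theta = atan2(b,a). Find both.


r = sqrt(190.44+98.01) = sqrt(288.45) = 16.9838
theta = atan2(-9.9, 13.8) = -35.6553 degrees

r = 16.9838, theta = -35.6553 degrees


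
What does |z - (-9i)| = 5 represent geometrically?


|z - z0| = r is a circle with center z0 and radius r.
Center = (0, -9), radius = 5

Circle with center (0, -9) and radius 5


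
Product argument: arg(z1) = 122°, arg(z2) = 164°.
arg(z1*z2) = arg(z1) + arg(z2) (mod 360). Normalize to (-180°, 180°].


arg(z1*z2) = 122° + 164° = 286°
Normalized to (-180°, 180°]: -74°

-74°


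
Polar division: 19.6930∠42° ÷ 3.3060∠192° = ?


r = 19.6930 / 3.3060 = 5.9567
theta = 42° - 192° = -150° = 210° (mod 360)

5.9567 cis(210°)


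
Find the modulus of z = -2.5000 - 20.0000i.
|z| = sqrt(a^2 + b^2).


|z| = sqrt((-2.5)^2 + (-20)^2) = sqrt(6.25 + 400) = sqrt(406.25) = 20.1556

|z| = 20.1556


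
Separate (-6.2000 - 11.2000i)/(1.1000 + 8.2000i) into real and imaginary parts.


Multiply by conjugate: (-6.2000 - 11.2000i)(1.1000 - 8.2000i) / (1.1^2 + 8.2^2)
Numerator real = -6.2*1.1 - (11.2)*8.2 = -98.66
Numerator imag = -11.2*1.1 - (-6.2)*8.2 = 38.52
Denominator = 68.45
Re(z) = -98.66/68.45 = -1.4413
Im(z) = 38.52/68.45 = 0.5627

Re(z) = -1.4413, Im(z) = 0.5627


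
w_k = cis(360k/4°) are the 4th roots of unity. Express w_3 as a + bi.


Angle = 360*3/4 = 270°
a = cos(270°) = 0
b = sin(270°) = -1.0000

0 - 1.0000i


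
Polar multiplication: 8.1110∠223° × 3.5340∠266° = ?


r = 8.1110 * 3.5340 = 28.6643
theta = 223° + 266° = 489° = 129° (mod 360)

28.6643 cis(129°)


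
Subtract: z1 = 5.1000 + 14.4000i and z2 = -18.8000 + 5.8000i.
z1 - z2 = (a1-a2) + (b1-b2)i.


Real: 5.1 + 18.8 = 23.9
Imag: 14.4 - 5.8 = 8.6

23.9000 + 8.6000i


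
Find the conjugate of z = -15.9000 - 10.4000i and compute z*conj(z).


z_bar = -15.9000 + 10.4000i
z*z_bar = (-15.9)^2 + (-10.4)^2 = 252.81 + 108.16 = 360.97

z_bar = -15.9000 + 10.4000i, z*z_bar = 360.97


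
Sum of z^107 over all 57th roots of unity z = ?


The roots are w_k = w^k with w = e^(2*pi*i/57), and (w^k)^107 = (w^107)^k.
So S = 1 + u + u^2 + ... + u^(56) with u = w^107.
107 = 1*57 + 50, so 107 is not a multiple of 57: u = (w^57)^1 * w^50 = w^50 ≠ 1 (w is a primitive 57th root), while u^57 = (w^57)^107 = 1.
Geometric series: S = (1 - u^57)/(1 - u) = (1 - 1)/(1 - u) = 0

S = 0


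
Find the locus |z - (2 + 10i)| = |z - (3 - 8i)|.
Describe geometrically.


Equal distances means the locus is the perpendicular bisector of z1 and z2.
Midpoint = ((2+3)/2, (10+(-8))/2) = (2.5000, 1.0000)

Perpendicular bisector through (2.5000, 1.0000)


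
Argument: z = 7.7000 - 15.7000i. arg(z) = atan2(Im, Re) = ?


Re = 7.7, Im = -15.7
arg = atan2(-15.7, 7.7) = -63.8745 degrees

arg(z) = -63.8745 degrees


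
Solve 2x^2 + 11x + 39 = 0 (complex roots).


disc = 11^2 - 4*2*39 = 121 - 312 = -191
sqrt(|disc|) = sqrt(191) = 13.8203
Real part = -11/(2*2) = -2.7500
Imag part = 13.8203/(2*2) = 3.4551

-2.7500 ± 3.4551i


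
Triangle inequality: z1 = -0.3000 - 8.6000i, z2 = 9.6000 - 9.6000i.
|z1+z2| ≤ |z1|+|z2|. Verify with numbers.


|z1| = sqrt((-0.3)^2 + (-8.6)^2) = sqrt(74.05) = 8.6052
|z2| = sqrt(9.6^2 + (-9.6)^2) = sqrt(184.32) = 13.5765
z1+z2 = 9.3000 - 18.2000i
|z1+z2| = sqrt(417.73) = 20.4384
|z1|+|z2| = 8.6052 + 13.5765 = 22.1817

|z1+z2| = 20.4384 ≤ |z1|+|z2| = 22.1817 (verified)


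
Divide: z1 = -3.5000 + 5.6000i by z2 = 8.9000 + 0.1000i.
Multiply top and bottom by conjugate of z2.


Conjugate of z2 = 8.9000 - 0.1000i
Numerator: (-3.5000 + 5.6000i)(8.9000 - 0.1000i) = -30.5900 + 50.1900i
Denominator: 8.9^2 + 0.1^2 = 79.22
Result = (-30.5900 + 50.1900i)/79.22

-0.3861 + 0.6336i


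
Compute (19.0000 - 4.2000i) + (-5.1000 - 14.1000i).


Real: 19 - 5.1 = 13.9
Imag: -4.2 - 14.1 = -18.3

13.9000 - 18.3000i


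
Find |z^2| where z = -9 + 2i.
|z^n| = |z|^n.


|z| = sqrt(81+4) = sqrt(85) = 9.2195
|z^2| = |z|^2 = (sqrt(85))^2 = 85

|z^2| = 85


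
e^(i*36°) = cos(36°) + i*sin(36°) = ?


cos(36°) = 0.8090
sin(36°) = 0.5878

e^(i*36°) = 0.8090 + 0.5878i


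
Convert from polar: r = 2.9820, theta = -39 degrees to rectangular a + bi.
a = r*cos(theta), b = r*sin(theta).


a = 2.9820*cos(-39°) = 2.9820*0.777146 = 2.3174
b = 2.9820*sin(-39°) = 2.9820*(-0.6293) = -1.8766

2.3174 - 1.8766i


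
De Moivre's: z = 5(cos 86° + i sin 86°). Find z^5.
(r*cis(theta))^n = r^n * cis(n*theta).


r^5 = 5^5 = 3125
n*theta = 5*86° = 430° = 70° (mod 360)
a = 3125*cos(70°) = 1068.8129
b = 3125*sin(70°) = 2936.5394

3125 cis(70°) = 1068.8129 + 2936.5394i


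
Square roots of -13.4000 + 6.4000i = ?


|z| = sqrt(179.56+40.96) = 14.8499
sqrt((|z|+a)/2) = sqrt((14.8499+(-13.4))/2) = sqrt(0.7250) = 0.8514
sqrt((|z|-a)/2) = sqrt((14.8499-(-13.4))/2) = sqrt(14.1250) = 3.7583

±(0.8514 + 3.7583i) i.e. 0.8514 + 3.7583i and -0.8514 - 3.7583i


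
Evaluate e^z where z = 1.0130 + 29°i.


e^1.0130 = 2.7539
cos(29°) = 0.8746
sin(29°) = 0.4848
Real = 2.7539*0.8746 = 2.4086
Imag = 2.7539*0.4848 = 1.3351

2.4086 + 1.3351i


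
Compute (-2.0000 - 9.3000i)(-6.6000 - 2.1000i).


Real = -2*(-6.6) - (-9.3)*(-2.1) = 13.2 - 19.53 = -6.33
Imag = -2*(-2.1) - (6.6)*(-9.3) = 4.2 + 61.38 = 65.58

-6.3300 + 65.5800i


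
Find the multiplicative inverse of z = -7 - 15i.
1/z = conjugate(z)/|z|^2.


|z|^2 = 49+225 = 274
1/z = (-7 + 15i)/274

1/z = -0.0255 + 0.0547i


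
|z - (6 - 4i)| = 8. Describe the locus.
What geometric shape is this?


|z - z0| = r is a circle with center z0 and radius r.
Center = (6, -4), radius = 8

Circle with center (6, -4) and radius 8


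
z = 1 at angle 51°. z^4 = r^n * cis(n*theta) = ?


r^4 = 1^4 = 1
n*theta = 4*51° = 204° = 204° (mod 360)
a = 1*cos(204°) = -0.9135
b = 1*sin(204°) = -0.4067

1 cis(204°) = -0.9135 - 0.4067i


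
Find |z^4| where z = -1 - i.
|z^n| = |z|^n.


|z| = sqrt(1+1) = sqrt(2) = 1.4142
|z^4| = |z|^4 = (sqrt(2))^4 = 2^2 = 4

|z^4| = 4


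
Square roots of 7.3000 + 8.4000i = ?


|z| = sqrt(53.29+70.56) = 11.1288
sqrt((|z|+a)/2) = sqrt((11.1288+7.3)/2) = sqrt(9.2144) = 3.0355
sqrt((|z|-a)/2) = sqrt((11.1288-7.3)/2) = sqrt(1.9144) = 1.3836

±(3.0355 + 1.3836i) i.e. 3.0355 + 1.3836i and -3.0355 - 1.3836i


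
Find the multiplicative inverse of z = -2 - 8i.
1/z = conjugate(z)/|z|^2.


|z|^2 = 4+64 = 68
1/z = (-2 + 8i)/68

1/z = -0.0294 + 0.1176i


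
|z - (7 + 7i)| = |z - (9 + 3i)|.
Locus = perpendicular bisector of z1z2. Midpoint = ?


Equal distances means the locus is the perpendicular bisector of z1 and z2.
Midpoint = ((7+9)/2, (7+3)/2) = (8.0000, 5.0000)

Perpendicular bisector through (8.0000, 5.0000)


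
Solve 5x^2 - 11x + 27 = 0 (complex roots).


disc = (-11)^2 - 4*5*27 = 121 - 540 = -419
sqrt(|disc|) = sqrt(419) = 20.4695
Real part = 11/(2*5) = 1.1000
Imag part = 20.4695/(2*5) = 2.0469

1.1000 ± 2.0469i


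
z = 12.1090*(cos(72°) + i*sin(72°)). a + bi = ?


a = 12.1090*cos(72°) = 12.1090*0.30902 = 3.7419
b = 12.1090*sin(72°) = 12.1090*0.951057 = 11.5163

3.7419 + 11.5163i


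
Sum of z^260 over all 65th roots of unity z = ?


The roots are w_k = w^k with w = e^(2*pi*i/65), and (w^k)^260 = (w^260)^k.
So S = 1 + u + u^2 + ... + u^(64) with u = w^260.
260 = 4*65 + 0, so 260 is a multiple of 65 and u = (w^65)^4 = 1.
Every one of the 65 terms equals 1: S = 65

S = 65


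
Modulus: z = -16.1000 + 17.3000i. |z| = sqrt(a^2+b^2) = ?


|z| = sqrt((-16.1)^2 + 17.3^2) = sqrt(259.21 + 299.29) = sqrt(558.5) = 23.6326

|z| = 23.6326


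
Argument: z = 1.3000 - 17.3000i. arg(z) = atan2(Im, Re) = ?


Re = 1.3, Im = -17.3
arg = atan2(-17.3, 1.3) = -85.7026 degrees

arg(z) = -85.7026 degrees


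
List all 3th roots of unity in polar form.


The 3th roots of unity are cis(360k/3°) for k=0..2
Angle step = 360/3 = 120°
Primitive root: cis(120°)
Primitive root = -0.5000 + 0.8660i

3 roots at angles: 0°, 120°, 240°


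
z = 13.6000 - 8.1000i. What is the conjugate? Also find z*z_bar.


z_bar = 13.6000 + 8.1000i
z*z_bar = 13.6^2 + (-8.1)^2 = 184.96 + 65.61 = 250.57

z_bar = 13.6000 + 8.1000i, z*z_bar = 250.57


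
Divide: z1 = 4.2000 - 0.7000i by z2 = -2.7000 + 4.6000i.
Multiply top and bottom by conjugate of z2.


Conjugate of z2 = -2.7000 - 4.6000i
Numerator: (4.2000 - 0.7000i)(-2.7000 - 4.6000i) = -14.5600 - 17.4300i
Denominator: (-2.7)^2 + 4.6^2 = 28.45
Result = (-14.5600 - 17.4300i)/28.45

-0.5118 - 0.6127i


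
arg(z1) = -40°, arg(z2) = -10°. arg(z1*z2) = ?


arg(z1*z2) = -40° - 10° = -50°
Normalized to (-180°, 180°]: -50°

-50°


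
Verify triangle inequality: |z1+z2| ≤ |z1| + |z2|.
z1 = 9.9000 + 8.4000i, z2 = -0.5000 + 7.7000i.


|z1| = sqrt(9.9^2 + 8.4^2) = sqrt(168.57) = 12.9835
|z2| = sqrt((-0.5)^2 + 7.7^2) = sqrt(59.54) = 7.7162
z1+z2 = 9.4000 + 16.1000i
|z1+z2| = sqrt(347.57) = 18.6432
|z1|+|z2| = 12.9835 + 7.7162 = 20.6997

|z1+z2| = 18.6432 ≤ |z1|+|z2| = 20.6997 (verified)


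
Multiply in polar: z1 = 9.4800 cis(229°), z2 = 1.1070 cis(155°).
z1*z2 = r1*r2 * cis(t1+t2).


r = 9.4800 * 1.1070 = 10.4944
theta = 229° + 155° = 384° = 24° (mod 360)

10.4944 cis(24°)


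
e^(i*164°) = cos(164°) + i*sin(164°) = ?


cos(164°) = -0.9613
sin(164°) = 0.2756

e^(i*164°) = -0.9613 + 0.2756i


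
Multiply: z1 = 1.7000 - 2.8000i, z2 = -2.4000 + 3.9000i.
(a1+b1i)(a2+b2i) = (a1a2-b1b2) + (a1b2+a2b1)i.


Real = 1.7*(-2.4) - (-2.8)*3.9 = -4.08 - (-10.92) = 6.84
Imag = 1.7*3.9 - (2.4)*(-2.8) = 6.63 + 6.72 = 13.35

6.8400 + 13.3500i


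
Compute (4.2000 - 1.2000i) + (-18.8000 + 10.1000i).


Real: 4.2 - 18.8 = -14.6
Imag: -1.2 + 10.1 = 8.9

-14.6000 + 8.9000i


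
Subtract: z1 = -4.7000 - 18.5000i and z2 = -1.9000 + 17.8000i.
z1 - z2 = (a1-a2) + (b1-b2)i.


Real: -4.7 + 1.9 = -2.8
Imag: -18.5 - 17.8 = -36.3

-2.8000 - 36.3000i


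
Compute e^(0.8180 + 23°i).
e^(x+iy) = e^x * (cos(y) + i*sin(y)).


e^0.8180 = 2.26596
cos(23°) = 0.9205
sin(23°) = 0.39073
Real = 2.26596*0.9205 = 2.0858
Imag = 2.26596*0.39073 = 0.8854

2.0858 + 0.8854i


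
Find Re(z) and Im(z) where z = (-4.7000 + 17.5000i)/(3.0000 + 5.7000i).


Multiply by conjugate: (-4.7000 + 17.5000i)(3.0000 - 5.7000i) / (3^2 + 5.7^2)
Numerator real = -4.7*3 + 17.5*5.7 = 85.65
Numerator imag = 17.5*3 - (-4.7)*5.7 = 79.29
Denominator = 41.49
Re(z) = 85.65/41.49 = 2.0644
Im(z) = 79.29/41.49 = 1.9111

Re(z) = 2.0644, Im(z) = 1.9111


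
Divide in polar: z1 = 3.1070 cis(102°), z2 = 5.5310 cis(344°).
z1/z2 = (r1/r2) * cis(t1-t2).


r = 3.1070 / 5.5310 = 0.5617
theta = 102° - 344° = -242° = 118° (mod 360)

0.5617 cis(118°)


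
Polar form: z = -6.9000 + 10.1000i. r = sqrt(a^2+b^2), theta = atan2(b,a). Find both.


r = sqrt(47.61+102.01) = sqrt(149.62) = 12.2319
theta = atan2(10.1, -6.9) = 124.3397 degrees

r = 12.2319, theta = 124.3397 degrees


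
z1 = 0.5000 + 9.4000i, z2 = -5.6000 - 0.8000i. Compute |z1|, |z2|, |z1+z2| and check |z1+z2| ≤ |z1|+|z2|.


|z1| = sqrt(0.5^2 + 9.4^2) = sqrt(88.61) = 9.4133
|z2| = sqrt((-5.6)^2 + (-0.8)^2) = sqrt(32) = 5.6569
z1+z2 = -5.1000 + 8.6000i
|z1+z2| = sqrt(99.97) = 9.9985
|z1|+|z2| = 9.4133 + 5.6569 = 15.0702

|z1+z2| = 9.9985 ≤ |z1|+|z2| = 15.0702 (verified)


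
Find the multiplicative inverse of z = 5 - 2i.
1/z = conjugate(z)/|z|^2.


|z|^2 = 25+4 = 29
1/z = (5 + 2i)/29

1/z = 0.1724 + 0.0690i


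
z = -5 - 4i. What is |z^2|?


|z| = sqrt(25+16) = sqrt(41) = 6.4031
|z^2| = |z|^2 = (sqrt(41))^2 = 41

|z^2| = 41


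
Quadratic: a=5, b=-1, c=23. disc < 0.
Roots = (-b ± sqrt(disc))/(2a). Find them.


disc = (-1)^2 - 4*5*23 = 1 - 460 = -459
sqrt(|disc|) = sqrt(459) = 21.4243
Real part = 1/(2*5) = 0.1000
Imag part = 21.4243/(2*5) = 2.1424

0.1000 ± 2.1424i


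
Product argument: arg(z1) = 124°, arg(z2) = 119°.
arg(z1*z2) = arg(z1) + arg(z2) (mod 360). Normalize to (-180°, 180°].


arg(z1*z2) = 124° + 119° = 243°
Normalized to (-180°, 180°]: -117°

-117°


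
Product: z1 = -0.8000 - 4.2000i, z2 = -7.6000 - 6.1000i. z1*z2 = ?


Real = -0.8*(-7.6) - (-4.2)*(-6.1) = 6.08 - 25.62 = -19.54
Imag = -0.8*(-6.1) - (7.6)*(-4.2) = 4.88 + 31.92 = 36.8

-19.5400 + 36.8000i


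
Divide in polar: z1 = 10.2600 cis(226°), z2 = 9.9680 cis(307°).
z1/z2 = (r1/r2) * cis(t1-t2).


r = 10.2600 / 9.9680 = 1.0293
theta = 226° - 307° = -81° = 279° (mod 360)

1.0293 cis(279°)


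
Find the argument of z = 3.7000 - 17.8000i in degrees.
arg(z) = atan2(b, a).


Re = 3.7, Im = -17.8
arg = atan2(-17.8, 3.7) = -78.2574 degrees

arg(z) = -78.2574 degrees


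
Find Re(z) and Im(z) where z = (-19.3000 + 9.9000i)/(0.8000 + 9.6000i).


Multiply by conjugate: (-19.3000 + 9.9000i)(0.8000 - 9.6000i) / (0.8^2 + 9.6^2)
Numerator real = -19.3*0.8 + 9.9*9.6 = 79.6
Numerator imag = 9.9*0.8 - (-19.3)*9.6 = 193.2
Denominator = 92.8
Re(z) = 79.6/92.8 = 0.8578
Im(z) = 193.2/92.8 = 2.0819

Re(z) = 0.8578, Im(z) = 2.0819


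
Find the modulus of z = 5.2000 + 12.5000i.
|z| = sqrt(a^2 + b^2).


|z| = sqrt(5.2^2 + 12.5^2) = sqrt(27.04 + 156.25) = sqrt(183.29) = 13.5385

|z| = 13.5385


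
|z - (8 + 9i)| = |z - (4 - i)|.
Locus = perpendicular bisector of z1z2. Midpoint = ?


Equal distances means the locus is the perpendicular bisector of z1 and z2.
Midpoint = ((8+4)/2, (9+(-1))/2) = (6.0000, 4.0000)

Perpendicular bisector through (6.0000, 4.0000)


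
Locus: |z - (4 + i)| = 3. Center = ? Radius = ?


|z - z0| = r is a circle with center z0 and radius r.
Center = (4, 1), radius = 3

Circle with center (4, 1) and radius 3


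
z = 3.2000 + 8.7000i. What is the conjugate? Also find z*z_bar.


z_bar = 3.2000 - 8.7000i
z*z_bar = 3.2^2 + 8.7^2 = 10.24 + 75.69 = 85.93

z_bar = 3.2000 - 8.7000i, z*z_bar = 85.93


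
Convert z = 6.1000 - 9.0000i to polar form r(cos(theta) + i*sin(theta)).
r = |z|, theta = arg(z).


r = sqrt(37.21+81) = sqrt(118.21) = 10.8724
theta = atan2(-9, 6.1) = -55.8715 degrees

r = 10.8724, theta = -55.8715 degrees


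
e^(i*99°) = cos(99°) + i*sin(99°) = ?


cos(99°) = -0.1564
sin(99°) = 0.9877

e^(i*99°) = -0.1564 + 0.9877i


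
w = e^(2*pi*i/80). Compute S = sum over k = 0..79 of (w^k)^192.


The roots are w_k = w^k with w = e^(2*pi*i/80), and (w^k)^192 = (w^192)^k.
So S = 1 + u + u^2 + ... + u^(79) with u = w^192.
192 = 2*80 + 32, so 192 is not a multiple of 80: u = (w^80)^2 * w^32 = w^32 ≠ 1 (w is a primitive 80th root), while u^80 = (w^80)^192 = 1.
Geometric series: S = (1 - u^80)/(1 - u) = (1 - 1)/(1 - u) = 0

S = 0


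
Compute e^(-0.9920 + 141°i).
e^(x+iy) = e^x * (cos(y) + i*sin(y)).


e^-0.9920 = 0.3708
cos(141°) = -0.77715
sin(141°) = 0.62932
Real = 0.3708*(-0.77715) = -0.2882
Imag = 0.3708*0.62932 = 0.2334

-0.2882 + 0.2334i


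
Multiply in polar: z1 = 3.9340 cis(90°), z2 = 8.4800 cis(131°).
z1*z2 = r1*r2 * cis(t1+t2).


r = 3.9340 * 8.4800 = 33.3603
theta = 90° + 131° = 221° = 221° (mod 360)

33.3603 cis(221°)


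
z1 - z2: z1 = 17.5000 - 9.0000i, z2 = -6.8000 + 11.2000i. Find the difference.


Real: 17.5 + 6.8 = 24.3
Imag: -9 - 11.2 = -20.2

24.3000 - 20.2000i


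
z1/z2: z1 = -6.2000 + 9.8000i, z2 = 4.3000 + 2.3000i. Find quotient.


Conjugate of z2 = 4.3000 - 2.3000i
Numerator: (-6.2000 + 9.8000i)(4.3000 - 2.3000i) = -4.1200 + 56.4000i
Denominator: 4.3^2 + 2.3^2 = 23.78
Result = (-4.1200 + 56.4000i)/23.78

-0.1733 + 2.3717i


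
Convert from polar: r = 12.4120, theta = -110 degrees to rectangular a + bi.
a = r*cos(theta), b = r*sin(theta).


a = 12.4120*cos(-110°) = 12.4120*(-0.34202) = -4.2452
b = 12.4120*sin(-110°) = 12.4120*(-0.939693) = -11.6635

-4.2452 - 11.6635i


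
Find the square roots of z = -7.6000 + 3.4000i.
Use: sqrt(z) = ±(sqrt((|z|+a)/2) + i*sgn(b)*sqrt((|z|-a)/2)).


|z| = sqrt(57.76+11.56) = 8.3259
sqrt((|z|+a)/2) = sqrt((8.3259+(-7.6))/2) = sqrt(0.3629) = 0.6024
sqrt((|z|-a)/2) = sqrt((8.3259-(-7.6))/2) = sqrt(7.9629) = 2.8219

±(0.6024 + 2.8219i) i.e. 0.6024 + 2.8219i and -0.6024 - 2.8219i


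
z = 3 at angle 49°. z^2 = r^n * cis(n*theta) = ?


r^2 = 3^2 = 9
n*theta = 2*49° = 98° = 98° (mod 360)
a = 9*cos(98°) = -1.2526
b = 9*sin(98°) = 8.9124

9 cis(98°) = -1.2526 + 8.9124i


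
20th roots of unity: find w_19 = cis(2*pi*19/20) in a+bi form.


Angle = 360*19/20 = 342°
a = cos(342°) = 0.9511
b = sin(342°) = -0.3090

0.9511 - 0.3090i


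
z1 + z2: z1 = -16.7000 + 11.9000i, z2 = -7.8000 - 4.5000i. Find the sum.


Real: -16.7 - 7.8 = -24.5
Imag: 11.9 - 4.5 = 7.4

-24.5000 + 7.4000i


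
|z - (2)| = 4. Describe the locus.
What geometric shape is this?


|z - z0| = r is a circle with center z0 and radius r.
Center = (2, 0), radius = 4

Circle with center (2, 0) and radius 4


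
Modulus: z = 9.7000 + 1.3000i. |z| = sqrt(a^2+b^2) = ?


|z| = sqrt(9.7^2 + 1.3^2) = sqrt(94.09 + 1.69) = sqrt(95.78) = 9.7867

|z| = 9.7867


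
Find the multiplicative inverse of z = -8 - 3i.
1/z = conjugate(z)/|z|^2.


|z|^2 = 64+9 = 73
1/z = (-8 + 3i)/73

1/z = -0.1096 + 0.0411i


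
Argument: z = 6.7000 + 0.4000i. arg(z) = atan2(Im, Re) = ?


Re = 6.7, Im = 0.4
arg = atan2(0.4, 6.7) = 3.4166 degrees

arg(z) = 3.4166 degrees


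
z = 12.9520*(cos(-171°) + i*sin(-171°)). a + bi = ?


a = 12.9520*cos(-171°) = 12.9520*(-0.987688) = -12.7925
b = 12.9520*sin(-171°) = 12.9520*(-0.15643) = -2.0261

-12.7925 - 2.0261i


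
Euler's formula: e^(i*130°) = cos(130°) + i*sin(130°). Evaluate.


cos(130°) = -0.6428
sin(130°) = 0.7660

e^(i*130°) = -0.6428 + 0.7660i


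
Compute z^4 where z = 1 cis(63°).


r^4 = 1^4 = 1
n*theta = 4*63° = 252° = 252° (mod 360)
a = 1*cos(252°) = -0.3090
b = 1*sin(252°) = -0.9511

1 cis(252°) = -0.3090 - 0.9511i


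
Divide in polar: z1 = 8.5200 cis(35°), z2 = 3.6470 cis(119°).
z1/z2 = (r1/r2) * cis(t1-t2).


r = 8.5200 / 3.6470 = 2.3362
theta = 35° - 119° = -84° = 276° (mod 360)

2.3362 cis(276°)


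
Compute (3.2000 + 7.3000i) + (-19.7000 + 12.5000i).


Real: 3.2 - 19.7 = -16.5
Imag: 7.3 + 12.5 = 19.8

-16.5000 + 19.8000i


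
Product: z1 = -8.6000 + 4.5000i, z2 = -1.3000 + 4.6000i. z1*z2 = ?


Real = -8.6*(-1.3) - 4.5*4.6 = 11.18 - 20.7 = -9.52
Imag = -8.6*4.6 - (1.3)*4.5 = -39.56 - (5.85) = -45.41

-9.5200 - 45.4100i


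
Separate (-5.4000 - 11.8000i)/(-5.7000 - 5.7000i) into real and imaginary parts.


Multiply by conjugate: (-5.4000 - 11.8000i)(-5.7000 + 5.7000i) / ((-5.7)^2 + (-5.7)^2)
Numerator real = -5.4*(-5.7) - (11.8)*(-5.7) = 98.04
Numerator imag = -11.8*(-5.7) - (-5.4)*(-5.7) = 36.48
Denominator = 64.98
Re(z) = 98.04/64.98 = 1.5088
Im(z) = 36.48/64.98 = 0.5614

Re(z) = 1.5088, Im(z) = 0.5614


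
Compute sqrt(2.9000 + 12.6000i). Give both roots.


|z| = sqrt(8.41+158.76) = 12.9294
sqrt((|z|+a)/2) = sqrt((12.9294+2.9)/2) = sqrt(7.9147) = 2.8133
sqrt((|z|-a)/2) = sqrt((12.9294-2.9)/2) = sqrt(5.0147) = 2.2394

±(2.8133 + 2.2394i) i.e. 2.8133 + 2.2394i and -2.8133 - 2.2394i


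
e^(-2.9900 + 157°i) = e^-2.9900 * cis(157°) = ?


e^-2.9900 = 0.05029
cos(157°) = -0.9205
sin(157°) = 0.3907
Real = 0.05029*(-0.9205) = -0.0463
Imag = 0.05029*0.3907 = 0.0196

-0.0463 + 0.0196i


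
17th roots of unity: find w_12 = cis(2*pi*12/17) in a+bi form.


Angle = 360*12/17 = 254.1176°
a = cos(254.1176°) = -0.2737
b = sin(254.1176°) = -0.9618

-0.2737 - 0.9618i


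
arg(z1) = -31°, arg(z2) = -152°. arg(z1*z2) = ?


arg(z1*z2) = -31° - 152° = -183°
Normalized to (-180°, 180°]: 177°

177°


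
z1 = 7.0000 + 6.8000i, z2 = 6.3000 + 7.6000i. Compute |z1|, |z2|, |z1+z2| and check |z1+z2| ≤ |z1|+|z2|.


|z1| = sqrt(7^2 + 6.8^2) = sqrt(95.24) = 9.7591
|z2| = sqrt(6.3^2 + 7.6^2) = sqrt(97.45) = 9.8717
z1+z2 = 13.3000 + 14.4000i
|z1+z2| = sqrt(384.25) = 19.6023
|z1|+|z2| = 9.7591 + 9.8717 = 19.6308

|z1+z2| = 19.6023 ≤ |z1|+|z2| = 19.6308 (verified)


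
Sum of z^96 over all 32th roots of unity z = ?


The roots are w_k = w^k with w = e^(2*pi*i/32), and (w^k)^96 = (w^96)^k.
So S = 1 + u + u^2 + ... + u^(31) with u = w^96.
96 = 3*32 + 0, so 96 is a multiple of 32 and u = (w^32)^3 = 1.
Every one of the 32 terms equals 1: S = 32

S = 32


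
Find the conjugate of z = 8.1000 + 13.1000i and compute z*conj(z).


z_bar = 8.1000 - 13.1000i
z*z_bar = 8.1^2 + 13.1^2 = 65.61 + 171.61 = 237.22

z_bar = 8.1000 - 13.1000i, z*z_bar = 237.22


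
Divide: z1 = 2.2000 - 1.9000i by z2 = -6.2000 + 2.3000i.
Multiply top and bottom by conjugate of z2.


Conjugate of z2 = -6.2000 - 2.3000i
Numerator: (2.2000 - 1.9000i)(-6.2000 - 2.3000i) = -18.0100 + 6.7200i
Denominator: (-6.2)^2 + 2.3^2 = 43.73
Result = (-18.0100 + 6.7200i)/43.73

-0.4118 + 0.1537i


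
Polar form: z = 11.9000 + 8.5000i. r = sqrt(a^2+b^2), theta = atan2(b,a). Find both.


r = sqrt(141.61+72.25) = sqrt(213.86) = 14.6240
theta = atan2(8.5, 11.9) = 35.5377 degrees

r = 14.6240, theta = 35.5377 degrees


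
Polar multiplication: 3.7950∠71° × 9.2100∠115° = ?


r = 3.7950 * 9.2100 = 34.9520
theta = 71° + 115° = 186° = 186° (mod 360)

34.9520 cis(186°)


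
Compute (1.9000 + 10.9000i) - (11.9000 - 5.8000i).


Real: 1.9 - 11.9 = -10
Imag: 10.9 + 5.8 = 16.7

-10.0000 + 16.7000i


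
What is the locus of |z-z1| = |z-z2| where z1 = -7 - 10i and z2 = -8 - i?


Equal distances means the locus is the perpendicular bisector of z1 and z2.
Midpoint = ((-7+(-8))/2, (-10+(-1))/2) = (-7.5000, -5.5000)

Perpendicular bisector through (-7.5000, -5.5000)


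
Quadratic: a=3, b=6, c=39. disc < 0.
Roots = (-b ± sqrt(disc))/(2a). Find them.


disc = 6^2 - 4*3*39 = 36 - 468 = -432
sqrt(|disc|) = sqrt(432) = 20.7846
Real part = -6/(2*3) = -1.0000
Imag part = 20.7846/(2*3) = 3.4641

-1.0000 ± 3.4641i


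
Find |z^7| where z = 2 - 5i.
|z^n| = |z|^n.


|z| = sqrt(4+25) = sqrt(29) = 5.3852
|z^7| = |z|^7 = (sqrt(29))^7 = 29^3 * sqrt(29) = 24389*sqrt(29)

|z^7| = 24389*sqrt(29) ≈ 131338.7845


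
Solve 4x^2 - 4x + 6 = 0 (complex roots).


disc = (-4)^2 - 4*4*6 = 16 - 96 = -80
sqrt(|disc|) = sqrt(80) = 8.9443
Real part = 4/(2*4) = 0.5000
Imag part = 8.9443/(2*4) = 1.1180

0.5000 ± 1.1180i


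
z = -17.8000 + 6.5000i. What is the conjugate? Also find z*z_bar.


z_bar = -17.8000 - 6.5000i
z*z_bar = (-17.8)^2 + 6.5^2 = 316.84 + 42.25 = 359.09

z_bar = -17.8000 - 6.5000i, z*z_bar = 359.09


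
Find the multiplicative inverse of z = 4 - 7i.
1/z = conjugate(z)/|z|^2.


|z|^2 = 16+49 = 65
1/z = (4 + 7i)/65

1/z = 0.0615 + 0.1077i


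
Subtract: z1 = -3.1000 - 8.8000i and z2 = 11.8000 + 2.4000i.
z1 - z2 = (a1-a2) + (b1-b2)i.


Real: -3.1 - 11.8 = -14.9
Imag: -8.8 - 2.4 = -11.2

-14.9000 - 11.2000i


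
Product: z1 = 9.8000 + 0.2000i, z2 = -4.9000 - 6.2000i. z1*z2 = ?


Real = 9.8*(-4.9) - 0.2*(-6.2) = -48.02 - (-1.24) = -46.78
Imag = 9.8*(-6.2) - (4.9)*0.2 = -60.76 - (0.98) = -61.74

-46.7800 - 61.7400i


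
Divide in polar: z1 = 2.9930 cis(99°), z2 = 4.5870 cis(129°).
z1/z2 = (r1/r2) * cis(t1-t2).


r = 2.9930 / 4.5870 = 0.6525
theta = 99° - 129° = -30° = 330° (mod 360)

0.6525 cis(330°)


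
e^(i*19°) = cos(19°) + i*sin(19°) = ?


cos(19°) = 0.9455
sin(19°) = 0.3256

e^(i*19°) = 0.9455 + 0.3256i


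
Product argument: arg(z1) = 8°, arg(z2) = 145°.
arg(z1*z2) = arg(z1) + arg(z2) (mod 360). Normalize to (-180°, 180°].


arg(z1*z2) = 8° + 145° = 153°
Normalized to (-180°, 180°]: 153°

153°


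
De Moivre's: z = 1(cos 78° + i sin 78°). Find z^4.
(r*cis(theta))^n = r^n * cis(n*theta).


r^4 = 1^4 = 1
n*theta = 4*78° = 312° = 312° (mod 360)
a = 1*cos(312°) = 0.6691
b = 1*sin(312°) = -0.7431

1 cis(312°) = 0.6691 - 0.7431i


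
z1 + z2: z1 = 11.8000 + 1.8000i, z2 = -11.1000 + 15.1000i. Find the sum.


Real: 11.8 - 11.1 = 0.7
Imag: 1.8 + 15.1 = 16.9

0.7000 + 16.9000i


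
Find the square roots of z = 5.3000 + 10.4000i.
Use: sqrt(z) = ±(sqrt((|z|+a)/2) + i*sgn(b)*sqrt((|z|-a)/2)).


|z| = sqrt(28.09+108.16) = 11.6726
sqrt((|z|+a)/2) = sqrt((11.6726+5.3)/2) = sqrt(8.4863) = 2.9131
sqrt((|z|-a)/2) = sqrt((11.6726-5.3)/2) = sqrt(3.1863) = 1.7850

±(2.9131 + 1.7850i) i.e. 2.9131 + 1.7850i and -2.9131 - 1.7850i


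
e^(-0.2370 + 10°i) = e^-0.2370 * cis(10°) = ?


e^-0.2370 = 0.7890
cos(10°) = 0.9848
sin(10°) = 0.1736
Real = 0.7890*0.9848 = 0.7770
Imag = 0.7890*0.1736 = 0.1370

0.7770 + 0.1370i


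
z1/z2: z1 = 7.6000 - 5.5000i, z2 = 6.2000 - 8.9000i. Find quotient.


Conjugate of z2 = 6.2000 + 8.9000i
Numerator: (7.6000 - 5.5000i)(6.2000 + 8.9000i) = 96.0700 + 33.5400i
Denominator: 6.2^2 + (-8.9)^2 = 117.65
Result = (96.0700 + 33.5400i)/117.65

0.8166 + 0.2851i


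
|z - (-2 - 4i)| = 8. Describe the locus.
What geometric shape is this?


|z - z0| = r is a circle with center z0 and radius r.
Center = (-2, -4), radius = 8

Circle with center (-2, -4) and radius 8


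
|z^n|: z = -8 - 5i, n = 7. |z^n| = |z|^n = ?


|z| = sqrt(64+25) = sqrt(89) = 9.4340
|z^7| = |z|^7 = (sqrt(89))^7 = 89^3 * sqrt(89) = 704969*sqrt(89)

|z^7| = 704969*sqrt(89) ≈ 6650664.2447


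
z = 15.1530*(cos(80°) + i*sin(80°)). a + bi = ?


a = 15.1530*cos(80°) = 15.1530*0.17365 = 2.6313
b = 15.1530*sin(80°) = 15.1530*0.98481 = 14.9228

2.6313 + 14.9228i


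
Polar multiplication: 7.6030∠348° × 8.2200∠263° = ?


r = 7.6030 * 8.2200 = 62.4967
theta = 348° + 263° = 611° = 251° (mod 360)

62.4967 cis(251°)


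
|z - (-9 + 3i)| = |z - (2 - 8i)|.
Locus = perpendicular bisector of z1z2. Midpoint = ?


Equal distances means the locus is the perpendicular bisector of z1 and z2.
Midpoint = ((-9+2)/2, (3+(-8))/2) = (-3.5000, -2.5000)

Perpendicular bisector through (-3.5000, -2.5000)


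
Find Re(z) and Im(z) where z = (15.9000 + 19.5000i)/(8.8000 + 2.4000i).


Multiply by conjugate: (15.9000 + 19.5000i)(8.8000 - 2.4000i) / (8.8^2 + 2.4^2)
Numerator real = 15.9*8.8 + 19.5*2.4 = 186.72
Numerator imag = 19.5*8.8 - 15.9*2.4 = 133.44
Denominator = 83.2
Re(z) = 186.72/83.2 = 2.2442
Im(z) = 133.44/83.2 = 1.6038

Re(z) = 2.2442, Im(z) = 1.6038


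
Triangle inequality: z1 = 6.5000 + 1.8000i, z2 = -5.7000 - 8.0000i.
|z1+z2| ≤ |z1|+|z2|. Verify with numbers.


|z1| = sqrt(6.5^2 + 1.8^2) = sqrt(45.49) = 6.7446
|z2| = sqrt((-5.7)^2 + (-8)^2) = sqrt(96.49) = 9.8229
z1+z2 = 0.8000 - 6.2000i
|z1+z2| = sqrt(39.08) = 6.2514
|z1|+|z2| = 6.7446 + 9.8229 = 16.5675

|z1+z2| = 6.2514 ≤ |z1|+|z2| = 16.5675 (verified)
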